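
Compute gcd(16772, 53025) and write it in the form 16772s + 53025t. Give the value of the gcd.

7

Repeated division:
53025 = 3*16772 + 2709
16772 = 6*2709 + 518
2709 = 5*518 + 119
518 = 4*119 + 42
119 = 2*42 + 35
42 = 1*35 + 7
35 = 5*7 + 0
gcd(16772, 53025) = 7.
Express as a combination:
7 = 42 − 35
7 = −119 + 3·42
7 = 3·518 − 13·119
7 = −13·2709 + 68·518
7 = 68·16772 − 421·2709
7 = −421·53025 + 1331·16772
So 7 = (-421)·53025 + (1331)·16772.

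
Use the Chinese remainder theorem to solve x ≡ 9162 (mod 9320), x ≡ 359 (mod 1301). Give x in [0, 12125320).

Write x = 9162 + 9320·k. Then 9320·k ≡ 359 − 9162 ≡ 304 (mod 1301).
Need 9320⁻¹ mod 1301. Extended Euclid on (1301, 213):
1301 = 6*213 + 23
213 = 9*23 + 6
23 = 3*6 + 5
6 = 1*5 + 1
5 = 5*1 + 0
Back-substitute:
1 = 6 − 5
1 = −23 + 4·6
1 = 4·213 − 37·23
1 = −37·1301 + 226·213
9320⁻¹ ≡ 226 (mod 1301), so k ≡ 226·304 ≡ 1052 (mod 1301).
x = 9162 + 9320·1052 = 9813802.

9813802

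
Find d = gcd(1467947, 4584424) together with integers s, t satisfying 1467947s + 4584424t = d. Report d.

Euclidean algorithm:
4584424 = 3×1467947 + 180583
1467947 = 8×180583 + 23283
180583 = 7×23283 + 17602
23283 = 1×17602 + 5681
17602 = 3×5681 + 559
5681 = 10×559 + 91
559 = 6×91 + 13
91 = 7×13 + 0
gcd(1467947, 4584424) = 13.
Working backward:
13 = 559 − 6·91
13 = −6·5681 + 61·559
13 = 61·17602 − 189·5681
13 = −189·23283 + 250·17602
13 = 250·180583 − 1939·23283
13 = −1939·1467947 + 15762·180583
13 = 15762·4584424 − 49225·1467947
So 13 = (15762)·4584424 + (-49225)·1467947.

13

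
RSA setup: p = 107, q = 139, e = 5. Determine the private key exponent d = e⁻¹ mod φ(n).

φ(n) = (p−1)(q−1) = 106·138 = 14628.
Need d with 5·d ≡ 1 (mod 14628). Apply the extended Euclidean algorithm:
14628 = 2925·5 + 3
5 = 1·3 + 2
3 = 1·2 + 1
2 = 2·1 + 0
Back-substitute:
1 = 3 − 2
1 = −5 + 2·3
1 = 2·14628 − 5851·5
So 5·(-5851) ≡ 1 (mod 14628), hence d ≡ -5851 ≡ 8777 (mod 14628).

8777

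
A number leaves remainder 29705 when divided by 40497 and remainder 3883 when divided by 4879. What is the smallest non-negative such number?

Write x = 29705 + 40497·k. Then 40497·k ≡ 3883 − 29705 ≡ 3452 (mod 4879).
Need 40497⁻¹ mod 4879. Extended Euclid on (4879, 1465):
4879 = 3·1465 + 484
1465 = 3·484 + 13
484 = 37·13 + 3
13 = 4·3 + 1
3 = 3·1 + 0
Back-substitute:
1 = 13 − 4·3
1 = −4·484 + 149·13
1 = 149·1465 − 451·484
1 = −451·4879 + 1502·1465
40497⁻¹ ≡ 1502 (mod 4879), so k ≡ 1502·3452 ≡ 3406 (mod 4879).
x = 29705 + 40497·3406 = 137962487.

137962487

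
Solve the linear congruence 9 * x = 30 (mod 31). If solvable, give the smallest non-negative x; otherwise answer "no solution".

24

First find gcd(9, 31):
31 = 3*9 + 4
9 = 2*4 + 1
4 = 4*1 + 0
gcd = 1, so a unique solution mod 31 exists.
Back-substitute for the Bézout coefficients:
1 = 9 − 2·4
1 = −2·31 + 7·9
So 9·(7) ≡ 1 (mod 31), giving 9⁻¹ ≡ 7.
x ≡ 9⁻¹·30 ≡ 7·30 ≡ 24 (mod 31).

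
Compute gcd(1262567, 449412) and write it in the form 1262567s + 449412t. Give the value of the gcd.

Repeated division:
1262567 = 2×449412 + 363743
449412 = 1×363743 + 85669
363743 = 4×85669 + 21067
85669 = 4×21067 + 1401
21067 = 15×1401 + 52
1401 = 26×52 + 49
52 = 1×49 + 3
49 = 16×3 + 1
3 = 3×1 + 0
gcd(1262567, 449412) = 1.
Express as a combination:
1 = 49 − 16·3
1 = −16·52 + 17·49
1 = 17·1401 − 458·52
1 = −458·21067 + 6887·1401
1 = 6887·85669 − 28006·21067
1 = −28006·363743 + 118911·85669
1 = 118911·449412 − 146917·363743
1 = −146917·1262567 + 412745·449412
So 1 = (-146917)·1262567 + (412745)·449412.

1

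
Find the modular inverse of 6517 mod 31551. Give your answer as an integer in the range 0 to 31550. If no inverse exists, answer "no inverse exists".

25906

Apply the Euclidean algorithm to 31551 and 6517:
31551 = 4*6517 + 5483
6517 = 1*5483 + 1034
5483 = 5*1034 + 313
1034 = 3*313 + 95
313 = 3*95 + 28
95 = 3*28 + 11
28 = 2*11 + 6
11 = 1*6 + 5
6 = 1*5 + 1
5 = 5*1 + 0
The gcd is 1. Working backward:
1 = 6 − 5
1 = −11 + 2·6
1 = 2·28 − 5·11
1 = −5·95 + 17·28
1 = 17·313 − 56·95
1 = −56·1034 + 185·313
1 = 185·5483 − 981·1034
1 = −981·6517 + 1166·5483
1 = 1166·31551 − 5645·6517
Thus 6517·(-5645) ≡ 1 (mod 31551); reducing, -5645 mod 31551 = 25906.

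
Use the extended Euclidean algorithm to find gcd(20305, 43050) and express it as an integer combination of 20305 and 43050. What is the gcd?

Repeated division:
43050 = 2×20305 + 2440
20305 = 8×2440 + 785
2440 = 3×785 + 85
785 = 9×85 + 20
85 = 4×20 + 5
20 = 4×5 + 0
gcd(20305, 43050) = 5.
Back-substituting:
5 = 85 − 4·20
5 = −4·785 + 37·85
5 = 37·2440 − 115·785
5 = −115·20305 + 957·2440
5 = 957·43050 − 2029·20305
So 5 = (957)·43050 + (-2029)·20305.

5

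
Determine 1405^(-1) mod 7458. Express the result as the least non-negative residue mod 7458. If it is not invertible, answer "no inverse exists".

gcd(7458, 1405) by repeated division:
7458 = 5·1405 + 433
1405 = 3·433 + 106
433 = 4·106 + 9
106 = 11·9 + 7
9 = 1·7 + 2
7 = 3·2 + 1
2 = 2·1 + 0
Since gcd(1405, 7458) = 1, back-substitute to write 1 as a combination:
1 = 7 − 3·2
1 = −3·9 + 4·7
1 = 4·106 − 47·9
1 = −47·433 + 192·106
1 = 192·1405 − 623·433
1 = −623·7458 + 3307·1405
So 1405·3307 ≡ 1 (mod 7458).

3307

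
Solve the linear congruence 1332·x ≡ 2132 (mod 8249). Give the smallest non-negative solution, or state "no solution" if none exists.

6145

First find gcd(1332, 8249):
8249 = 6*1332 + 257
1332 = 5*257 + 47
257 = 5*47 + 22
47 = 2*22 + 3
22 = 7*3 + 1
3 = 3*1 + 0
gcd = 1, so a unique solution mod 8249 exists.
Back-substitute for the Bézout coefficients:
1 = 22 − 7·3
1 = −7·47 + 15·22
1 = 15·257 − 82·47
1 = −82·1332 + 425·257
1 = 425·8249 − 2632·1332
So 1332·(-2632) ≡ 1 (mod 8249), giving 1332⁻¹ ≡ 5617.
x ≡ 1332⁻¹·2132 ≡ 5617·2132 ≡ 6145 (mod 8249).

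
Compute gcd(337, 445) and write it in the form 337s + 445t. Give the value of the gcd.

1

Euclidean algorithm:
445 = 1·337 + 108
337 = 3·108 + 13
108 = 8·13 + 4
13 = 3·4 + 1
4 = 4·1 + 0
gcd(337, 445) = 1.
Back-substituting:
1 = 13 − 3·4
1 = −3·108 + 25·13
1 = 25·337 − 78·108
1 = −78·445 + 103·337
So 1 = (-78)·445 + (103)·337.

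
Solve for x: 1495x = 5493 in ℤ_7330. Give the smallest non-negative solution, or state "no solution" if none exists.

no solution

gcd(1495, 7330):
7330 = 4×1495 + 1350
1495 = 1×1350 + 145
1350 = 9×145 + 45
145 = 3×45 + 10
45 = 4×10 + 5
10 = 2×5 + 0
gcd = 5, but 5 ∤ 5493, so the congruence has no solution.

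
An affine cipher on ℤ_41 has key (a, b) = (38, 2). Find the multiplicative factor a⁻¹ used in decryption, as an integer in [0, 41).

Extended Euclidean algorithm:
41 = 1·38 + 3
38 = 12·3 + 2
3 = 1·2 + 1
2 = 2·1 + 0
gcd = 1, so the inverse exists. Back-substitute:
1 = 3 − 2
1 = −38 + 13·3
1 = 13·41 − 14·38
Hence 38⁻¹ ≡ -14 ≡ 27 (mod 41).

27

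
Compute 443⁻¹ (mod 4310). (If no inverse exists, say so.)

467

Extended Euclidean algorithm:
4310 = 9*443 + 323
443 = 1*323 + 120
323 = 2*120 + 83
120 = 1*83 + 37
83 = 2*37 + 9
37 = 4*9 + 1
9 = 9*1 + 0
gcd = 1, so the inverse exists. Back-substitute:
1 = 37 − 4·9
1 = −4·83 + 9·37
1 = 9·120 − 13·83
1 = −13·323 + 35·120
1 = 35·443 − 48·323
1 = −48·4310 + 467·443
So 443·467 ≡ 1 (mod 4310).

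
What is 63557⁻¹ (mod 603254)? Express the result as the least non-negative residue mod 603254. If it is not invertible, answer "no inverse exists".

gcd(603254, 63557) by repeated division:
603254 = 9×63557 + 31241
63557 = 2×31241 + 1075
31241 = 29×1075 + 66
1075 = 16×66 + 19
66 = 3×19 + 9
19 = 2×9 + 1
9 = 9×1 + 0
gcd = 1, so the inverse exists. Back-substitute:
1 = 19 − 2·9
1 = −2·66 + 7·19
1 = 7·1075 − 114·66
1 = −114·31241 + 3313·1075
1 = 3313·63557 − 6740·31241
1 = −6740·603254 + 63973·63557
So 63557·63973 ≡ 1 (mod 603254).

63973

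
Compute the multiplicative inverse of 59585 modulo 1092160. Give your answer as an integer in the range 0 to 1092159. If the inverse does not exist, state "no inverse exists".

no inverse exists

Compute gcd(59585, 1092160):
1092160 = 18×59585 + 19630
59585 = 3×19630 + 695
19630 = 28×695 + 170
695 = 4×170 + 15
170 = 11×15 + 5
15 = 3×5 + 0
The gcd is 5, not 1, hence no inverse exists.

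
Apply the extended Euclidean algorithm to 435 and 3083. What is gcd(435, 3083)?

Apply Euclid's algorithm to 3083 and 435:
3083 = 7*435 + 38
435 = 11*38 + 17
38 = 2*17 + 4
17 = 4*4 + 1
4 = 4*1 + 0
gcd(435, 3083) = 1.
Back-substituting:
1 = 17 − 4·4
1 = −4·38 + 9·17
1 = 9·435 − 103·38
1 = −103·3083 + 730·435
So 1 = (-103)·3083 + (730)·435.

1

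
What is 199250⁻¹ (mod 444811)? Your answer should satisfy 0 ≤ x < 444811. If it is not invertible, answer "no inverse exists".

Extended Euclidean algorithm:
444811 = 2×199250 + 46311
199250 = 4×46311 + 14006
46311 = 3×14006 + 4293
14006 = 3×4293 + 1127
4293 = 3×1127 + 912
1127 = 1×912 + 215
912 = 4×215 + 52
215 = 4×52 + 7
52 = 7×7 + 3
7 = 2×3 + 1
3 = 3×1 + 0
gcd = 1, so the inverse exists. Back-substitute:
1 = 7 − 2·3
1 = −2·52 + 15·7
1 = 15·215 − 62·52
1 = −62·912 + 263·215
1 = 263·1127 − 325·912
1 = −325·4293 + 1238·1127
1 = 1238·14006 − 4039·4293
1 = −4039·46311 + 13355·14006
1 = 13355·199250 − 57459·46311
1 = −57459·444811 + 128273·199250
So 199250·128273 ≡ 1 (mod 444811).

128273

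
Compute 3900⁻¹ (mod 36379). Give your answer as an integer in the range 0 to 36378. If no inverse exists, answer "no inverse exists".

30605

Apply the Euclidean algorithm to 36379 and 3900:
36379 = 9*3900 + 1279
3900 = 3*1279 + 63
1279 = 20*63 + 19
63 = 3*19 + 6
19 = 3*6 + 1
6 = 6*1 + 0
Since gcd(3900, 36379) = 1, back-substitute to write 1 as a combination:
1 = 19 − 3·6
1 = −3·63 + 10·19
1 = 10·1279 − 203·63
1 = −203·3900 + 619·1279
1 = 619·36379 − 5774·3900
So 3900·(-5774) ≡ 1 (mod 36379), and -5774 ≡ 30605 (mod 36379).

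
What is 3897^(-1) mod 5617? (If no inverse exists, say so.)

Extended Euclidean algorithm:
5617 = 1×3897 + 1720
3897 = 2×1720 + 457
1720 = 3×457 + 349
457 = 1×349 + 108
349 = 3×108 + 25
108 = 4×25 + 8
25 = 3×8 + 1
8 = 8×1 + 0
The gcd is 1. Working backward:
1 = 25 − 3·8
1 = −3·108 + 13·25
1 = 13·349 − 42·108
1 = −42·457 + 55·349
1 = 55·1720 − 207·457
1 = −207·3897 + 469·1720
1 = 469·5617 − 676·3897
Thus 3897·(-676) ≡ 1 (mod 5617); reducing, -676 mod 5617 = 4941.

4941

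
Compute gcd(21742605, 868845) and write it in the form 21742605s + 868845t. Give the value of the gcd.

Apply Euclid's algorithm to 21742605 and 868845:
21742605 = 25·868845 + 21480
868845 = 40·21480 + 9645
21480 = 2·9645 + 2190
9645 = 4·2190 + 885
2190 = 2·885 + 420
885 = 2·420 + 45
420 = 9·45 + 15
45 = 3·15 + 0
gcd(21742605, 868845) = 15.
Express as a combination:
15 = 420 − 9·45
15 = −9·885 + 19·420
15 = 19·2190 − 47·885
15 = −47·9645 + 207·2190
15 = 207·21480 − 461·9645
15 = −461·868845 + 18647·21480
15 = 18647·21742605 − 466636·868845
So 15 = (18647)·21742605 + (-466636)·868845.

15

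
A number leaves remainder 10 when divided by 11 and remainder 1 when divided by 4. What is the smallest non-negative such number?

21

Write x = 10 + 11·k. Then 11·k ≡ 1 − 10 ≡ 3 (mod 4).
Need 11⁻¹ mod 4. Extended Euclid on (4, 3):
4 = 1×3 + 1
3 = 3×1 + 0
Back-substitute:
1 = 4 − 3
11⁻¹ ≡ 3 (mod 4), so k ≡ 3·3 ≡ 1 (mod 4).
x = 10 + 11·1 = 21.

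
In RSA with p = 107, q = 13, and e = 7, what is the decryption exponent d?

φ(n) = (p−1)(q−1) = 106·12 = 1272.
Need d with 7·d ≡ 1 (mod 1272). Apply the extended Euclidean algorithm:
1272 = 181·7 + 5
7 = 1·5 + 2
5 = 2·2 + 1
2 = 2·1 + 0
Back-substitute:
1 = 5 − 2·2
1 = −2·7 + 3·5
1 = 3·1272 − 545·7
So 7·(-545) ≡ 1 (mod 1272), hence d ≡ -545 ≡ 727 (mod 1272).

727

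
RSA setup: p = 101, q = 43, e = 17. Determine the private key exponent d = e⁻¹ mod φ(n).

φ(n) = (p−1)(q−1) = 100·42 = 4200.
Need d with 17·d ≡ 1 (mod 4200). Apply the extended Euclidean algorithm:
4200 = 247×17 + 1
17 = 17×1 + 0
Back-substitute:
1 = 4200 − 247·17
So 17·(-247) ≡ 1 (mod 4200), hence d ≡ -247 ≡ 3953 (mod 4200).

3953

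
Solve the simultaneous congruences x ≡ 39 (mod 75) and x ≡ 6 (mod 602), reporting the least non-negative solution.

32514

Write x = 39 + 75·k. Then 75·k ≡ 6 − 39 ≡ 569 (mod 602).
Need 75⁻¹ mod 602. Extended Euclid on (602, 75):
602 = 8*75 + 2
75 = 37*2 + 1
2 = 2*1 + 0
Back-substitute:
1 = 75 − 37·2
1 = −37·602 + 297·75
75⁻¹ ≡ 297 (mod 602), so k ≡ 297·569 ≡ 433 (mod 602).
x = 39 + 75·433 = 32514.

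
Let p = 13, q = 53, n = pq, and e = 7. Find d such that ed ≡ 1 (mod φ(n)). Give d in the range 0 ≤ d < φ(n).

φ(n) = (p−1)(q−1) = 12·52 = 624.
Need d with 7·d ≡ 1 (mod 624). Apply the extended Euclidean algorithm:
624 = 89×7 + 1
7 = 7×1 + 0
Back-substitute:
1 = 624 − 89·7
So 7·(-89) ≡ 1 (mod 624), hence d ≡ -89 ≡ 535 (mod 624).

535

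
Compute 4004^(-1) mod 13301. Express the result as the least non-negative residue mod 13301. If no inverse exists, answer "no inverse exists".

Extended Euclidean algorithm:
13301 = 3×4004 + 1289
4004 = 3×1289 + 137
1289 = 9×137 + 56
137 = 2×56 + 25
56 = 2×25 + 6
25 = 4×6 + 1
6 = 6×1 + 0
The gcd is 1. Working backward:
1 = 25 − 4·6
1 = −4·56 + 9·25
1 = 9·137 − 22·56
1 = −22·1289 + 207·137
1 = 207·4004 − 643·1289
1 = −643·13301 + 2136·4004
So 4004·2136 ≡ 1 (mod 13301).

2136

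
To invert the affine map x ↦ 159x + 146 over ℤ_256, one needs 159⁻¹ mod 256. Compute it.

gcd(256, 159) by repeated division:
256 = 1×159 + 97
159 = 1×97 + 62
97 = 1×62 + 35
62 = 1×35 + 27
35 = 1×27 + 8
27 = 3×8 + 3
8 = 2×3 + 2
3 = 1×2 + 1
2 = 2×1 + 0
The gcd is 1. Working backward:
1 = 3 − 2
1 = −8 + 3·3
1 = 3·27 − 10·8
1 = −10·35 + 13·27
1 = 13·62 − 23·35
1 = −23·97 + 36·62
1 = 36·159 − 59·97
1 = −59·256 + 95·159
So 159·95 ≡ 1 (mod 256).

95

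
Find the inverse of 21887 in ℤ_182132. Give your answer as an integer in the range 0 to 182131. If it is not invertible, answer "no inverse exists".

Run Euclid on (182132, 21887):
182132 = 8*21887 + 7036
21887 = 3*7036 + 779
7036 = 9*779 + 25
779 = 31*25 + 4
25 = 6*4 + 1
4 = 4*1 + 0
gcd = 1, so the inverse exists. Back-substitute:
1 = 25 − 6·4
1 = −6·779 + 187·25
1 = 187·7036 − 1689·779
1 = −1689·21887 + 5254·7036
1 = 5254·182132 − 43721·21887
Thus 21887·(-43721) ≡ 1 (mod 182132); reducing, -43721 mod 182132 = 138411.

138411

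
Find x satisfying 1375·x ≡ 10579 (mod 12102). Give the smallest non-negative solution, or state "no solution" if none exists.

First find gcd(1375, 12102):
12102 = 8*1375 + 1102
1375 = 1*1102 + 273
1102 = 4*273 + 10
273 = 27*10 + 3
10 = 3*3 + 1
3 = 3*1 + 0
gcd = 1, so a unique solution mod 12102 exists.
Back-substitute for the Bézout coefficients:
1 = 10 − 3·3
1 = −3·273 + 82·10
1 = 82·1102 − 331·273
1 = −331·1375 + 413·1102
1 = 413·12102 − 3635·1375
So 1375·(-3635) ≡ 1 (mod 12102), giving 1375⁻¹ ≡ 8467.
x ≡ 1375⁻¹·10579 ≡ 8467·10579 ≡ 5491 (mod 12102).

5491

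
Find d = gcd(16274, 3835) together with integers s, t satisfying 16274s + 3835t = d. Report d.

1

Apply Euclid's algorithm to 16274 and 3835:
16274 = 4·3835 + 934
3835 = 4·934 + 99
934 = 9·99 + 43
99 = 2·43 + 13
43 = 3·13 + 4
13 = 3·4 + 1
4 = 4·1 + 0
gcd(16274, 3835) = 1.
Back-substituting:
1 = 13 − 3·4
1 = −3·43 + 10·13
1 = 10·99 − 23·43
1 = −23·934 + 217·99
1 = 217·3835 − 891·934
1 = −891·16274 + 3781·3835
So 1 = (-891)·16274 + (3781)·3835.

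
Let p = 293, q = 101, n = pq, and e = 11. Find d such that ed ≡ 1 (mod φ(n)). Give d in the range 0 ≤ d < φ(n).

23891

φ(n) = (p−1)(q−1) = 292·100 = 29200.
Need d with 11·d ≡ 1 (mod 29200). Apply the extended Euclidean algorithm:
29200 = 2654×11 + 6
11 = 1×6 + 5
6 = 1×5 + 1
5 = 5×1 + 0
Back-substitute:
1 = 6 − 5
1 = −11 + 2·6
1 = 2·29200 − 5309·11
So 11·(-5309) ≡ 1 (mod 29200), hence d ≡ -5309 ≡ 23891 (mod 29200).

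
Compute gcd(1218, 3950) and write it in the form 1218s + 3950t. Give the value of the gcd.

Repeated division:
3950 = 3·1218 + 296
1218 = 4·296 + 34
296 = 8·34 + 24
34 = 1·24 + 10
24 = 2·10 + 4
10 = 2·4 + 2
4 = 2·2 + 0
gcd(1218, 3950) = 2.
Back-substituting:
2 = 10 − 2·4
2 = −2·24 + 5·10
2 = 5·34 − 7·24
2 = −7·296 + 61·34
2 = 61·1218 − 251·296
2 = −251·3950 + 814·1218
So 2 = (-251)·3950 + (814)·1218.

2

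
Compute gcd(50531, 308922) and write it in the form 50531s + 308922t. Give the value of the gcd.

Repeated division:
308922 = 6·50531 + 5736
50531 = 8·5736 + 4643
5736 = 1·4643 + 1093
4643 = 4·1093 + 271
1093 = 4·271 + 9
271 = 30·9 + 1
9 = 9·1 + 0
gcd(50531, 308922) = 1.
Back-substituting:
1 = 271 − 30·9
1 = −30·1093 + 121·271
1 = 121·4643 − 514·1093
1 = −514·5736 + 635·4643
1 = 635·50531 − 5594·5736
1 = −5594·308922 + 34199·50531
So 1 = (-5594)·308922 + (34199)·50531.

1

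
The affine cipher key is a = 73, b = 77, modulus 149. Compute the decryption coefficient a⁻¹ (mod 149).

Extended Euclidean algorithm:
149 = 2*73 + 3
73 = 24*3 + 1
3 = 3*1 + 0
Since gcd(73, 149) = 1, back-substitute to write 1 as a combination:
1 = 73 − 24·3
1 = −24·149 + 49·73
So 73·49 ≡ 1 (mod 149).

49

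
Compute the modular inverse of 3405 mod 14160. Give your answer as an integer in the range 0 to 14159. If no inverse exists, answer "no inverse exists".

no inverse exists

Euclidean algorithm on 14160, 3405:
14160 = 4·3405 + 540
3405 = 6·540 + 165
540 = 3·165 + 45
165 = 3·45 + 30
45 = 1·30 + 15
30 = 2·15 + 0
gcd(3405, 14160) = 15 ≠ 1, so 3405 has no multiplicative inverse modulo 14160.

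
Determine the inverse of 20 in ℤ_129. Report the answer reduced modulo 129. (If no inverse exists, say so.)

gcd(129, 20) by repeated division:
129 = 6*20 + 9
20 = 2*9 + 2
9 = 4*2 + 1
2 = 2*1 + 0
gcd = 1, so the inverse exists. Back-substitute:
1 = 9 − 4·2
1 = −4·20 + 9·9
1 = 9·129 − 58·20
Thus 20·(-58) ≡ 1 (mod 129); reducing, -58 mod 129 = 71.

71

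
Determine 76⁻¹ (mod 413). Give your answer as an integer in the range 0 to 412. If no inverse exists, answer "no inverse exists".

125

Extended Euclidean algorithm:
413 = 5*76 + 33
76 = 2*33 + 10
33 = 3*10 + 3
10 = 3*3 + 1
3 = 3*1 + 0
Since gcd(76, 413) = 1, back-substitute to write 1 as a combination:
1 = 10 − 3·3
1 = −3·33 + 10·10
1 = 10·76 − 23·33
1 = −23·413 + 125·76
So 76·125 ≡ 1 (mod 413).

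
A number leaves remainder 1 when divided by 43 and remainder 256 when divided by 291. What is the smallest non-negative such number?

Write x = 1 + 43·k. Then 43·k ≡ 256 − 1 ≡ 255 (mod 291).
Need 43⁻¹ mod 291. Extended Euclid on (291, 43):
291 = 6*43 + 33
43 = 1*33 + 10
33 = 3*10 + 3
10 = 3*3 + 1
3 = 3*1 + 0
Back-substitute:
1 = 10 − 3·3
1 = −3·33 + 10·10
1 = 10·43 − 13·33
1 = −13·291 + 88·43
43⁻¹ ≡ 88 (mod 291), so k ≡ 88·255 ≡ 33 (mod 291).
x = 1 + 43·33 = 1420.

1420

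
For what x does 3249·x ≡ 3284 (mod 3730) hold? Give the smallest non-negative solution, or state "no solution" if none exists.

536

First find gcd(3249, 3730):
3730 = 1×3249 + 481
3249 = 6×481 + 363
481 = 1×363 + 118
363 = 3×118 + 9
118 = 13×9 + 1
9 = 9×1 + 0
gcd = 1, so a unique solution mod 3730 exists.
Back-substitute for the Bézout coefficients:
1 = 118 − 13·9
1 = −13·363 + 40·118
1 = 40·481 − 53·363
1 = −53·3249 + 358·481
1 = 358·3730 − 411·3249
So 3249·(-411) ≡ 1 (mod 3730), giving 3249⁻¹ ≡ 3319.
x ≡ 3249⁻¹·3284 ≡ 3319·3284 ≡ 536 (mod 3730).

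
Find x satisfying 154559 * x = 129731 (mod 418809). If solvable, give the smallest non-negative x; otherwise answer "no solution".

415336

First find gcd(154559, 418809):
418809 = 2×154559 + 109691
154559 = 1×109691 + 44868
109691 = 2×44868 + 19955
44868 = 2×19955 + 4958
19955 = 4×4958 + 123
4958 = 40×123 + 38
123 = 3×38 + 9
38 = 4×9 + 2
9 = 4×2 + 1
2 = 2×1 + 0
gcd = 1, so a unique solution mod 418809 exists.
Back-substitute for the Bézout coefficients:
1 = 9 − 4·2
1 = −4·38 + 17·9
1 = 17·123 − 55·38
1 = −55·4958 + 2217·123
1 = 2217·19955 − 8923·4958
1 = −8923·44868 + 20063·19955
1 = 20063·109691 − 49049·44868
1 = −49049·154559 + 69112·109691
1 = 69112·418809 − 187273·154559
So 154559·(-187273) ≡ 1 (mod 418809), giving 154559⁻¹ ≡ 231536.
x ≡ 154559⁻¹·129731 ≡ 231536·129731 ≡ 415336 (mod 418809).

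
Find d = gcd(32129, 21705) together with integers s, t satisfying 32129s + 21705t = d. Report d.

Euclidean algorithm:
32129 = 1×21705 + 10424
21705 = 2×10424 + 857
10424 = 12×857 + 140
857 = 6×140 + 17
140 = 8×17 + 4
17 = 4×4 + 1
4 = 4×1 + 0
gcd(32129, 21705) = 1.
Express as a combination:
1 = 17 − 4·4
1 = −4·140 + 33·17
1 = 33·857 − 202·140
1 = −202·10424 + 2457·857
1 = 2457·21705 − 5116·10424
1 = −5116·32129 + 7573·21705
So 1 = (-5116)·32129 + (7573)·21705.

1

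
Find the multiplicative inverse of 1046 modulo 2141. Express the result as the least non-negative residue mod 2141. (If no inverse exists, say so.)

Run Euclid on (2141, 1046):
2141 = 2*1046 + 49
1046 = 21*49 + 17
49 = 2*17 + 15
17 = 1*15 + 2
15 = 7*2 + 1
2 = 2*1 + 0
The gcd is 1. Working backward:
1 = 15 − 7·2
1 = −7·17 + 8·15
1 = 8·49 − 23·17
1 = −23·1046 + 491·49
1 = 491·2141 − 1005·1046
So 1046·(-1005) ≡ 1 (mod 2141), and -1005 ≡ 1136 (mod 2141).

1136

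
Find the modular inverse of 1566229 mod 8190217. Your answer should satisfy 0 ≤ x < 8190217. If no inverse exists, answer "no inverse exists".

no inverse exists

Euclidean algorithm on 8190217, 1566229:
8190217 = 5*1566229 + 359072
1566229 = 4*359072 + 129941
359072 = 2*129941 + 99190
129941 = 1*99190 + 30751
99190 = 3*30751 + 6937
30751 = 4*6937 + 3003
6937 = 2*3003 + 931
3003 = 3*931 + 210
931 = 4*210 + 91
210 = 2*91 + 28
91 = 3*28 + 7
28 = 4*7 + 0
gcd(1566229, 8190217) = 7 ≠ 1, so 1566229 has no multiplicative inverse modulo 8190217.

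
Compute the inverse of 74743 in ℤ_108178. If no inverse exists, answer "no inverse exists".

Extended Euclidean algorithm:
108178 = 1×74743 + 33435
74743 = 2×33435 + 7873
33435 = 4×7873 + 1943
7873 = 4×1943 + 101
1943 = 19×101 + 24
101 = 4×24 + 5
24 = 4×5 + 4
5 = 1×4 + 1
4 = 4×1 + 0
The gcd is 1. Working backward:
1 = 5 − 4
1 = −24 + 5·5
1 = 5·101 − 21·24
1 = −21·1943 + 404·101
1 = 404·7873 − 1637·1943
1 = −1637·33435 + 6952·7873
1 = 6952·74743 − 15541·33435
1 = −15541·108178 + 22493·74743
So 74743·22493 ≡ 1 (mod 108178).

22493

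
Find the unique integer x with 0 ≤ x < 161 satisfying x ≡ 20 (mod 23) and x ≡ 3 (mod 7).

66

Write x = 20 + 23·k. Then 23·k ≡ 3 − 20 ≡ 4 (mod 7).
Need 23⁻¹ mod 7. Extended Euclid on (7, 2):
7 = 3·2 + 1
2 = 2·1 + 0
Back-substitute:
1 = 7 − 3·2
23⁻¹ ≡ 4 (mod 7), so k ≡ 4·4 ≡ 2 (mod 7).
x = 20 + 23·2 = 66.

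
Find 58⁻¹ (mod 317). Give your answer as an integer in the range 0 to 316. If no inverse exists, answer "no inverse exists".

Extended Euclidean algorithm:
317 = 5·58 + 27
58 = 2·27 + 4
27 = 6·4 + 3
4 = 1·3 + 1
3 = 3·1 + 0
gcd = 1, so the inverse exists. Back-substitute:
1 = 4 − 3
1 = −27 + 7·4
1 = 7·58 − 15·27
1 = −15·317 + 82·58
So 58·82 ≡ 1 (mod 317).

82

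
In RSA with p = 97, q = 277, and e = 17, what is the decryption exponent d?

7793

φ(n) = (p−1)(q−1) = 96·276 = 26496.
Need d with 17·d ≡ 1 (mod 26496). Apply the extended Euclidean algorithm:
26496 = 1558·17 + 10
17 = 1·10 + 7
10 = 1·7 + 3
7 = 2·3 + 1
3 = 3·1 + 0
Back-substitute:
1 = 7 − 2·3
1 = −2·10 + 3·7
1 = 3·17 − 5·10
1 = −5·26496 + 7793·17
So 17·7793 ≡ 1 (mod 26496), hence d = 7793.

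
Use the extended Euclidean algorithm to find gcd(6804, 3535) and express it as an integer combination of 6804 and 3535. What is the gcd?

Apply Euclid's algorithm to 6804 and 3535:
6804 = 1·3535 + 3269
3535 = 1·3269 + 266
3269 = 12·266 + 77
266 = 3·77 + 35
77 = 2·35 + 7
35 = 5·7 + 0
gcd(6804, 3535) = 7.
Express as a combination:
7 = 77 − 2·35
7 = −2·266 + 7·77
7 = 7·3269 − 86·266
7 = −86·3535 + 93·3269
7 = 93·6804 − 179·3535
So 7 = (93)·6804 + (-179)·3535.

7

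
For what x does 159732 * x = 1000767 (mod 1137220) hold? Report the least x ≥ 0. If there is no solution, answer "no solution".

no solution

gcd(159732, 1137220):
1137220 = 7×159732 + 19096
159732 = 8×19096 + 6964
19096 = 2×6964 + 5168
6964 = 1×5168 + 1796
5168 = 2×1796 + 1576
1796 = 1×1576 + 220
1576 = 7×220 + 36
220 = 6×36 + 4
36 = 9×4 + 0
gcd = 4, but 4 ∤ 1000767, so the congruence has no solution.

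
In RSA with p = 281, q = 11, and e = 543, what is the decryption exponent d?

φ(n) = (p−1)(q−1) = 280·10 = 2800.
Need d with 543·d ≡ 1 (mod 2800). Apply the extended Euclidean algorithm:
2800 = 5×543 + 85
543 = 6×85 + 33
85 = 2×33 + 19
33 = 1×19 + 14
19 = 1×14 + 5
14 = 2×5 + 4
5 = 1×4 + 1
4 = 4×1 + 0
Back-substitute:
1 = 5 − 4
1 = −14 + 3·5
1 = 3·19 − 4·14
1 = −4·33 + 7·19
1 = 7·85 − 18·33
1 = −18·543 + 115·85
1 = 115·2800 − 593·543
So 543·(-593) ≡ 1 (mod 2800), hence d ≡ -593 ≡ 2207 (mod 2800).

2207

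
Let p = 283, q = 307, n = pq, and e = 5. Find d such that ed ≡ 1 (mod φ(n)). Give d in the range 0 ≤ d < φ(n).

34517

φ(n) = (p−1)(q−1) = 282·306 = 86292.
Need d with 5·d ≡ 1 (mod 86292). Apply the extended Euclidean algorithm:
86292 = 17258×5 + 2
5 = 2×2 + 1
2 = 2×1 + 0
Back-substitute:
1 = 5 − 2·2
1 = −2·86292 + 34517·5
So 5·34517 ≡ 1 (mod 86292), hence d = 34517.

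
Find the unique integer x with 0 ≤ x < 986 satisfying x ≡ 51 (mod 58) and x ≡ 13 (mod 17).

863

Write x = 51 + 58·k. Then 58·k ≡ 13 − 51 ≡ 13 (mod 17).
Need 58⁻¹ mod 17. Extended Euclid on (17, 7):
17 = 2×7 + 3
7 = 2×3 + 1
3 = 3×1 + 0
Back-substitute:
1 = 7 − 2·3
1 = −2·17 + 5·7
58⁻¹ ≡ 5 (mod 17), so k ≡ 5·13 ≡ 14 (mod 17).
x = 51 + 58·14 = 863.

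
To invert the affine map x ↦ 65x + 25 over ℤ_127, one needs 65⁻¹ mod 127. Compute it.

43

Apply the Euclidean algorithm to 127 and 65:
127 = 1×65 + 62
65 = 1×62 + 3
62 = 20×3 + 2
3 = 1×2 + 1
2 = 2×1 + 0
Since gcd(65, 127) = 1, back-substitute to write 1 as a combination:
1 = 3 − 2
1 = −62 + 21·3
1 = 21·65 − 22·62
1 = −22·127 + 43·65
So 65·43 ≡ 1 (mod 127).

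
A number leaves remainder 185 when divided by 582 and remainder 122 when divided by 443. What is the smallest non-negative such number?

192827

Write x = 185 + 582·k. Then 582·k ≡ 122 − 185 ≡ 380 (mod 443).
Need 582⁻¹ mod 443. Extended Euclid on (443, 139):
443 = 3·139 + 26
139 = 5·26 + 9
26 = 2·9 + 8
9 = 1·8 + 1
8 = 8·1 + 0
Back-substitute:
1 = 9 − 8
1 = −26 + 3·9
1 = 3·139 − 16·26
1 = −16·443 + 51·139
582⁻¹ ≡ 51 (mod 443), so k ≡ 51·380 ≡ 331 (mod 443).
x = 185 + 582·331 = 192827.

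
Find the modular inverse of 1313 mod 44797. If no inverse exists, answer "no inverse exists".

4913

Apply the Euclidean algorithm to 44797 and 1313:
44797 = 34×1313 + 155
1313 = 8×155 + 73
155 = 2×73 + 9
73 = 8×9 + 1
9 = 9×1 + 0
The gcd is 1. Working backward:
1 = 73 − 8·9
1 = −8·155 + 17·73
1 = 17·1313 − 144·155
1 = −144·44797 + 4913·1313
So 1313·4913 ≡ 1 (mod 44797).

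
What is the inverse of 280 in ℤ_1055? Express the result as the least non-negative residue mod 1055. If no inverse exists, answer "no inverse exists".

no inverse exists

Compute gcd(280, 1055):
1055 = 3·280 + 215
280 = 1·215 + 65
215 = 3·65 + 20
65 = 3·20 + 5
20 = 4·5 + 0
gcd(280, 1055) = 5 ≠ 1, so 280 has no multiplicative inverse modulo 1055.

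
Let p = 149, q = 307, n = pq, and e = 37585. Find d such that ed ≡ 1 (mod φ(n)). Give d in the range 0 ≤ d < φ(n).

φ(n) = (p−1)(q−1) = 148·306 = 45288.
Need d with 37585·d ≡ 1 (mod 45288). Apply the extended Euclidean algorithm:
45288 = 1×37585 + 7703
37585 = 4×7703 + 6773
7703 = 1×6773 + 930
6773 = 7×930 + 263
930 = 3×263 + 141
263 = 1×141 + 122
141 = 1×122 + 19
122 = 6×19 + 8
19 = 2×8 + 3
8 = 2×3 + 2
3 = 1×2 + 1
2 = 2×1 + 0
Back-substitute:
1 = 3 − 2
1 = −8 + 3·3
1 = 3·19 − 7·8
1 = −7·122 + 45·19
1 = 45·141 − 52·122
1 = −52·263 + 97·141
1 = 97·930 − 343·263
1 = −343·6773 + 2498·930
1 = 2498·7703 − 2841·6773
1 = −2841·37585 + 13862·7703
1 = 13862·45288 − 16703·37585
So 37585·(-16703) ≡ 1 (mod 45288), hence d ≡ -16703 ≡ 28585 (mod 45288).

28585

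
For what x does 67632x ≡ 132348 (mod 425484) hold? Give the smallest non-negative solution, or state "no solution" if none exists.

First find gcd(67632, 425484):
425484 = 6·67632 + 19692
67632 = 3·19692 + 8556
19692 = 2·8556 + 2580
8556 = 3·2580 + 816
2580 = 3·816 + 132
816 = 6·132 + 24
132 = 5·24 + 12
24 = 2·12 + 0
gcd = 12 and 12 | 132348, so solutions exist. Divide through by 12: 5636x ≡ 11029 (mod 35457).
Now find 5636⁻¹ mod 35457:
35457 = 6·5636 + 1641
5636 = 3·1641 + 713
1641 = 2·713 + 215
713 = 3·215 + 68
215 = 3·68 + 11
68 = 6·11 + 2
11 = 5·2 + 1
2 = 2·1 + 0
Back-substitute:
1 = 11 − 5·2
1 = −5·68 + 31·11
1 = 31·215 − 98·68
1 = −98·713 + 325·215
1 = 325·1641 − 748·713
1 = −748·5636 + 2569·1641
1 = 2569·35457 − 16162·5636
So 5636·(-16162) ≡ 1 (mod 35457), i.e. 5636⁻¹ ≡ 19295.
Then x ≡ 19295·11029 ≡ 27098 (mod 35457); the smallest non-negative solution is x = 27098.

27098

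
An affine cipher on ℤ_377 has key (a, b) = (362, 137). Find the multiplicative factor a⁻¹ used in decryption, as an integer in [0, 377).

Run Euclid on (377, 362):
377 = 1*362 + 15
362 = 24*15 + 2
15 = 7*2 + 1
2 = 2*1 + 0
gcd = 1, so the inverse exists. Back-substitute:
1 = 15 − 7·2
1 = −7·362 + 169·15
1 = 169·377 − 176·362
Hence 362⁻¹ ≡ -176 ≡ 201 (mod 377).

201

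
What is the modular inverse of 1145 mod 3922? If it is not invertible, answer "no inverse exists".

2867

Run Euclid on (3922, 1145):
3922 = 3·1145 + 487
1145 = 2·487 + 171
487 = 2·171 + 145
171 = 1·145 + 26
145 = 5·26 + 15
26 = 1·15 + 11
15 = 1·11 + 4
11 = 2·4 + 3
4 = 1·3 + 1
3 = 3·1 + 0
Since gcd(1145, 3922) = 1, back-substitute to write 1 as a combination:
1 = 4 − 3
1 = −11 + 3·4
1 = 3·15 − 4·11
1 = −4·26 + 7·15
1 = 7·145 − 39·26
1 = −39·171 + 46·145
1 = 46·487 − 131·171
1 = −131·1145 + 308·487
1 = 308·3922 − 1055·1145
Thus 1145·(-1055) ≡ 1 (mod 3922); reducing, -1055 mod 3922 = 2867.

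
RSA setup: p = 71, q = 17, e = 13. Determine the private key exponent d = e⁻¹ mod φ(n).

φ(n) = (p−1)(q−1) = 70·16 = 1120.
Need d with 13·d ≡ 1 (mod 1120). Apply the extended Euclidean algorithm:
1120 = 86×13 + 2
13 = 6×2 + 1
2 = 2×1 + 0
Back-substitute:
1 = 13 − 6·2
1 = −6·1120 + 517·13
So 13·517 ≡ 1 (mod 1120), hence d = 517.

517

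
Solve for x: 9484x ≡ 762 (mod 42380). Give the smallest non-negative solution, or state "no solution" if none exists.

gcd(9484, 42380):
42380 = 4*9484 + 4444
9484 = 2*4444 + 596
4444 = 7*596 + 272
596 = 2*272 + 52
272 = 5*52 + 12
52 = 4*12 + 4
12 = 3*4 + 0
gcd = 4, but 4 ∤ 762, so the congruence has no solution.

no solution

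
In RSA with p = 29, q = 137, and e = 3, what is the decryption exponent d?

φ(n) = (p−1)(q−1) = 28·136 = 3808.
Need d with 3·d ≡ 1 (mod 3808). Apply the extended Euclidean algorithm:
3808 = 1269·3 + 1
3 = 3·1 + 0
Back-substitute:
1 = 3808 − 1269·3
So 3·(-1269) ≡ 1 (mod 3808), hence d ≡ -1269 ≡ 2539 (mod 3808).

2539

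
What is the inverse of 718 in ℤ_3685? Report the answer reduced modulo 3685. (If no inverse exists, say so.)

2017

gcd(3685, 718) by repeated division:
3685 = 5×718 + 95
718 = 7×95 + 53
95 = 1×53 + 42
53 = 1×42 + 11
42 = 3×11 + 9
11 = 1×9 + 2
9 = 4×2 + 1
2 = 2×1 + 0
gcd = 1, so the inverse exists. Back-substitute:
1 = 9 − 4·2
1 = −4·11 + 5·9
1 = 5·42 − 19·11
1 = −19·53 + 24·42
1 = 24·95 − 43·53
1 = −43·718 + 325·95
1 = 325·3685 − 1668·718
So 718·(-1668) ≡ 1 (mod 3685), and -1668 ≡ 2017 (mod 3685).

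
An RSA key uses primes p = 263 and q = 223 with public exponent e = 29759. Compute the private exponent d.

φ(n) = (p−1)(q−1) = 262·222 = 58164.
Need d with 29759·d ≡ 1 (mod 58164). Apply the extended Euclidean algorithm:
58164 = 1*29759 + 28405
29759 = 1*28405 + 1354
28405 = 20*1354 + 1325
1354 = 1*1325 + 29
1325 = 45*29 + 20
29 = 1*20 + 9
20 = 2*9 + 2
9 = 4*2 + 1
2 = 2*1 + 0
Back-substitute:
1 = 9 − 4·2
1 = −4·20 + 9·9
1 = 9·29 − 13·20
1 = −13·1325 + 594·29
1 = 594·1354 − 607·1325
1 = −607·28405 + 12734·1354
1 = 12734·29759 − 13341·28405
1 = −13341·58164 + 26075·29759
So 29759·26075 ≡ 1 (mod 58164), hence d = 26075.

26075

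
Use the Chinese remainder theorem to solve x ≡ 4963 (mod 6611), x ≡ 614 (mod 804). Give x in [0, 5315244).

Write x = 4963 + 6611·k. Then 6611·k ≡ 614 − 4963 ≡ 475 (mod 804).
Need 6611⁻¹ mod 804. Extended Euclid on (804, 179):
804 = 4×179 + 88
179 = 2×88 + 3
88 = 29×3 + 1
3 = 3×1 + 0
Back-substitute:
1 = 88 − 29·3
1 = −29·179 + 59·88
1 = 59·804 − 265·179
6611⁻¹ ≡ 539 (mod 804), so k ≡ 539·475 ≡ 353 (mod 804).
x = 4963 + 6611·353 = 2338646.

2338646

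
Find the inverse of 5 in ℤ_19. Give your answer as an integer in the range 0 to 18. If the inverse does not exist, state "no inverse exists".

4

Run Euclid on (19, 5):
19 = 3·5 + 4
5 = 1·4 + 1
4 = 4·1 + 0
Since gcd(5, 19) = 1, back-substitute to write 1 as a combination:
1 = 5 − 4
1 = −19 + 4·5
So 5·4 ≡ 1 (mod 19).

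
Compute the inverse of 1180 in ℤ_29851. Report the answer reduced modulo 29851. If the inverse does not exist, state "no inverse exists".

16924

gcd(29851, 1180) by repeated division:
29851 = 25·1180 + 351
1180 = 3·351 + 127
351 = 2·127 + 97
127 = 1·97 + 30
97 = 3·30 + 7
30 = 4·7 + 2
7 = 3·2 + 1
2 = 2·1 + 0
The gcd is 1. Working backward:
1 = 7 − 3·2
1 = −3·30 + 13·7
1 = 13·97 − 42·30
1 = −42·127 + 55·97
1 = 55·351 − 152·127
1 = −152·1180 + 511·351
1 = 511·29851 − 12927·1180
Thus 1180·(-12927) ≡ 1 (mod 29851); reducing, -12927 mod 29851 = 16924.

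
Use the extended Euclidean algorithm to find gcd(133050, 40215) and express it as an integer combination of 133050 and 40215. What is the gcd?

15

Apply Euclid's algorithm to 133050 and 40215:
133050 = 3·40215 + 12405
40215 = 3·12405 + 3000
12405 = 4·3000 + 405
3000 = 7·405 + 165
405 = 2·165 + 75
165 = 2·75 + 15
75 = 5·15 + 0
gcd(133050, 40215) = 15.
Express as a combination:
15 = 165 − 2·75
15 = −2·405 + 5·165
15 = 5·3000 − 37·405
15 = −37·12405 + 153·3000
15 = 153·40215 − 496·12405
15 = −496·133050 + 1641·40215
So 15 = (-496)·133050 + (1641)·40215.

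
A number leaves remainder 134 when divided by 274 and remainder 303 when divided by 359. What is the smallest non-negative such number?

Write x = 134 + 274·k. Then 274·k ≡ 303 − 134 ≡ 169 (mod 359).
Need 274⁻¹ mod 359. Extended Euclid on (359, 274):
359 = 1·274 + 85
274 = 3·85 + 19
85 = 4·19 + 9
19 = 2·9 + 1
9 = 9·1 + 0
Back-substitute:
1 = 19 − 2·9
1 = −2·85 + 9·19
1 = 9·274 − 29·85
1 = −29·359 + 38·274
274⁻¹ ≡ 38 (mod 359), so k ≡ 38·169 ≡ 319 (mod 359).
x = 134 + 274·319 = 87540.

87540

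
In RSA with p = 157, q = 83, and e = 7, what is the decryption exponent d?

3655

φ(n) = (p−1)(q−1) = 156·82 = 12792.
Need d with 7·d ≡ 1 (mod 12792). Apply the extended Euclidean algorithm:
12792 = 1827·7 + 3
7 = 2·3 + 1
3 = 3·1 + 0
Back-substitute:
1 = 7 − 2·3
1 = −2·12792 + 3655·7
So 7·3655 ≡ 1 (mod 12792), hence d = 3655.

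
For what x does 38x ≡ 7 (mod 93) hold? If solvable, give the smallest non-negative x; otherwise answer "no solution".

First find gcd(38, 93):
93 = 2*38 + 17
38 = 2*17 + 4
17 = 4*4 + 1
4 = 4*1 + 0
gcd = 1, so a unique solution mod 93 exists.
Back-substitute for the Bézout coefficients:
1 = 17 − 4·4
1 = −4·38 + 9·17
1 = 9·93 − 22·38
So 38·(-22) ≡ 1 (mod 93), giving 38⁻¹ ≡ 71.
x ≡ 38⁻¹·7 ≡ 71·7 ≡ 32 (mod 93).

32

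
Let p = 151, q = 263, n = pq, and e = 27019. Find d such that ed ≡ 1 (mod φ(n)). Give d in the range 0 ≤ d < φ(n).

29479

φ(n) = (p−1)(q−1) = 150·262 = 39300.
Need d with 27019·d ≡ 1 (mod 39300). Apply the extended Euclidean algorithm:
39300 = 1*27019 + 12281
27019 = 2*12281 + 2457
12281 = 4*2457 + 2453
2457 = 1*2453 + 4
2453 = 613*4 + 1
4 = 4*1 + 0
Back-substitute:
1 = 2453 − 613·4
1 = −613·2457 + 614·2453
1 = 614·12281 − 3069·2457
1 = −3069·27019 + 6752·12281
1 = 6752·39300 − 9821·27019
So 27019·(-9821) ≡ 1 (mod 39300), hence d ≡ -9821 ≡ 29479 (mod 39300).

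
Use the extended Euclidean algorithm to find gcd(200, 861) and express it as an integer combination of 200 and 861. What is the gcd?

1

Apply Euclid's algorithm to 861 and 200:
861 = 4·200 + 61
200 = 3·61 + 17
61 = 3·17 + 10
17 = 1·10 + 7
10 = 1·7 + 3
7 = 2·3 + 1
3 = 3·1 + 0
gcd(200, 861) = 1.
Back-substituting:
1 = 7 − 2·3
1 = −2·10 + 3·7
1 = 3·17 − 5·10
1 = −5·61 + 18·17
1 = 18·200 − 59·61
1 = −59·861 + 254·200
So 1 = (-59)·861 + (254)·200.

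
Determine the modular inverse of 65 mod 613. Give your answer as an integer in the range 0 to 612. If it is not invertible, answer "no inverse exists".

547

Apply the Euclidean algorithm to 613 and 65:
613 = 9×65 + 28
65 = 2×28 + 9
28 = 3×9 + 1
9 = 9×1 + 0
The gcd is 1. Working backward:
1 = 28 − 3·9
1 = −3·65 + 7·28
1 = 7·613 − 66·65
So 65·(-66) ≡ 1 (mod 613), and -66 ≡ 547 (mod 613).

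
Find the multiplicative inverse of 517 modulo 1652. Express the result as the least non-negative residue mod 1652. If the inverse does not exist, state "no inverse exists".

965

gcd(1652, 517) by repeated division:
1652 = 3×517 + 101
517 = 5×101 + 12
101 = 8×12 + 5
12 = 2×5 + 2
5 = 2×2 + 1
2 = 2×1 + 0
gcd = 1, so the inverse exists. Back-substitute:
1 = 5 − 2·2
1 = −2·12 + 5·5
1 = 5·101 − 42·12
1 = −42·517 + 215·101
1 = 215·1652 − 687·517
So 517·(-687) ≡ 1 (mod 1652), and -687 ≡ 965 (mod 1652).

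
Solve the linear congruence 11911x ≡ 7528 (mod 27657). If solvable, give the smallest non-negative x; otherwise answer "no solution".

First find gcd(11911, 27657):
27657 = 2*11911 + 3835
11911 = 3*3835 + 406
3835 = 9*406 + 181
406 = 2*181 + 44
181 = 4*44 + 5
44 = 8*5 + 4
5 = 1*4 + 1
4 = 4*1 + 0
gcd = 1, so a unique solution mod 27657 exists.
Back-substitute for the Bézout coefficients:
1 = 5 − 4
1 = −44 + 9·5
1 = 9·181 − 37·44
1 = −37·406 + 83·181
1 = 83·3835 − 784·406
1 = −784·11911 + 2435·3835
1 = 2435·27657 − 5654·11911
So 11911·(-5654) ≡ 1 (mod 27657), giving 11911⁻¹ ≡ 22003.
x ≡ 11911⁻¹·7528 ≡ 22003·7528 ≡ 811 (mod 27657).

811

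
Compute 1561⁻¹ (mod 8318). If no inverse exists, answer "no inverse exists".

Apply the Euclidean algorithm to 8318 and 1561:
8318 = 5*1561 + 513
1561 = 3*513 + 22
513 = 23*22 + 7
22 = 3*7 + 1
7 = 7*1 + 0
Since gcd(1561, 8318) = 1, back-substitute to write 1 as a combination:
1 = 22 − 3·7
1 = −3·513 + 70·22
1 = 70·1561 − 213·513
1 = −213·8318 + 1135·1561
So 1561·1135 ≡ 1 (mod 8318).

1135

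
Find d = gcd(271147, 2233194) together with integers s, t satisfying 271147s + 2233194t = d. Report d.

Repeated division:
2233194 = 8×271147 + 64018
271147 = 4×64018 + 15075
64018 = 4×15075 + 3718
15075 = 4×3718 + 203
3718 = 18×203 + 64
203 = 3×64 + 11
64 = 5×11 + 9
11 = 1×9 + 2
9 = 4×2 + 1
2 = 2×1 + 0
gcd(271147, 2233194) = 1.
Back-substituting:
1 = 9 − 4·2
1 = −4·11 + 5·9
1 = 5·64 − 29·11
1 = −29·203 + 92·64
1 = 92·3718 − 1685·203
1 = −1685·15075 + 6832·3718
1 = 6832·64018 − 29013·15075
1 = −29013·271147 + 122884·64018
1 = 122884·2233194 − 1012085·271147
So 1 = (122884)·2233194 + (-1012085)·271147.

1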